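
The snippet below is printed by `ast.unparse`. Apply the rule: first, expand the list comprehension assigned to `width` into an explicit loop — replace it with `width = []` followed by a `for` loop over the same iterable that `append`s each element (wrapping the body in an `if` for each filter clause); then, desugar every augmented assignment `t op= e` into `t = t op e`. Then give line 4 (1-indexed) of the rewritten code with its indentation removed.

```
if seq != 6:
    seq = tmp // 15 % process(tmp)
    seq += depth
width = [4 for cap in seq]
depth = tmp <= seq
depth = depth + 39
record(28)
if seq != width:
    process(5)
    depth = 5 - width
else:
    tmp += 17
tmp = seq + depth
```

Transformed code:
if seq != 6:
    seq = tmp // 15 % process(tmp)
    seq = seq + depth
width = []
for cap in seq:
    width.append(4)
depth = tmp <= seq
depth = depth + 39
record(28)
if seq != width:
    process(5)
    depth = 5 - width
else:
    tmp = tmp + 17
tmp = seq + depth

width = []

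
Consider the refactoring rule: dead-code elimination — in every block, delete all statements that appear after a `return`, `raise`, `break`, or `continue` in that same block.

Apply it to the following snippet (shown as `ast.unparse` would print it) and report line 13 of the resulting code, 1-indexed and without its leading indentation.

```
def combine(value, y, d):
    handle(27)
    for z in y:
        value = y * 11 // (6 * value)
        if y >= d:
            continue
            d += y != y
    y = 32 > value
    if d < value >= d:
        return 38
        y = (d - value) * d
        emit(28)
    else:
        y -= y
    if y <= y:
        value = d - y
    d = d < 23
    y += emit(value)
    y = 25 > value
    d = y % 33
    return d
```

Transformed code:
def combine(value, y, d):
    handle(27)
    for z in y:
        value = y * 11 // (6 * value)
        if y >= d:
            continue
    y = 32 > value
    if d < value >= d:
        return 38
    else:
        y -= y
    if y <= y:
        value = d - y
    d = d < 23
    y += emit(value)
    y = 25 > value
    d = y % 33
    return d

value = d - y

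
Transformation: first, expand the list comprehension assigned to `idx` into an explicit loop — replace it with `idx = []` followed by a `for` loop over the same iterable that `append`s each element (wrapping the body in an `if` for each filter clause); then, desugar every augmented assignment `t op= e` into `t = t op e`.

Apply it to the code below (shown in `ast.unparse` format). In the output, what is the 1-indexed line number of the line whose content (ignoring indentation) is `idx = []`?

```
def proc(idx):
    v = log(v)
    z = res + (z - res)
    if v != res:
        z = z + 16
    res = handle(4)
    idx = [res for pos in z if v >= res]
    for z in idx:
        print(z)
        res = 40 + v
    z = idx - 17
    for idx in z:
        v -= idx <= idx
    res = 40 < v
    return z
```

7

Transformed code:
def proc(idx):
    v = log(v)
    z = res + (z - res)
    if v != res:
        z = z + 16
    res = handle(4)
    idx = []
    for pos in z:
        if v >= res:
            idx.append(res)
    for z in idx:
        print(z)
        res = 40 + v
    z = idx - 17
    for idx in z:
        v = v - (idx <= idx)
    res = 40 < v
    return z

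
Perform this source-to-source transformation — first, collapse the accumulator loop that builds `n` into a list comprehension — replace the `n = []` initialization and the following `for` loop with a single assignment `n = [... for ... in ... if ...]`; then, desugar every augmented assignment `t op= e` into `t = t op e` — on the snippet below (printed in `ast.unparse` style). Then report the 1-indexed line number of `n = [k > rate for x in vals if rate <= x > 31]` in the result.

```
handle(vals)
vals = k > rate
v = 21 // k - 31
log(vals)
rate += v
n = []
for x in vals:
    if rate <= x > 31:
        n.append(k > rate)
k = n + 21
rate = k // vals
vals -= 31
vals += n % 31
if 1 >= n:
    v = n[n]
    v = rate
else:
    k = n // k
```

Transformed code:
handle(vals)
vals = k > rate
v = 21 // k - 31
log(vals)
rate = rate + v
n = [k > rate for x in vals if rate <= x > 31]
k = n + 21
rate = k // vals
vals = vals - 31
vals = vals + n % 31
if 1 >= n:
    v = n[n]
    v = rate
else:
    k = n // k

6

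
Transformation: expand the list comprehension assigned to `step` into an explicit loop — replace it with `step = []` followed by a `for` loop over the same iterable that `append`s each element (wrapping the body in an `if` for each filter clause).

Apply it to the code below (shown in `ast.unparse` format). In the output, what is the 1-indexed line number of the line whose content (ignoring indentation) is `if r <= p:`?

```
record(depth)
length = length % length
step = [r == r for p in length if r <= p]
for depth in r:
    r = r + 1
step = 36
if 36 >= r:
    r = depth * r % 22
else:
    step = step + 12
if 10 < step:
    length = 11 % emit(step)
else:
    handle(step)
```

5

Transformed code:
record(depth)
length = length % length
step = []
for p in length:
    if r <= p:
        step.append(r == r)
for depth in r:
    r = r + 1
step = 36
if 36 >= r:
    r = depth * r % 22
else:
    step = step + 12
if 10 < step:
    length = 11 % emit(step)
else:
    handle(step)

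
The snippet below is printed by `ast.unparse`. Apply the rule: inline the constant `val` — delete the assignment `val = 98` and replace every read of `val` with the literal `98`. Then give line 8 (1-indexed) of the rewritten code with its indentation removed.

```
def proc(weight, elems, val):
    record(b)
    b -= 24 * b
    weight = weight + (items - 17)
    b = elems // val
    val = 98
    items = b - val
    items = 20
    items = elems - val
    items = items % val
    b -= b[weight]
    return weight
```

items = elems - 98

Transformed code:
def proc(weight, elems, val):
    record(b)
    b -= 24 * b
    weight = weight + (items - 17)
    b = elems // 98
    items = b - 98
    items = 20
    items = elems - 98
    items = items % 98
    b -= b[weight]
    return weight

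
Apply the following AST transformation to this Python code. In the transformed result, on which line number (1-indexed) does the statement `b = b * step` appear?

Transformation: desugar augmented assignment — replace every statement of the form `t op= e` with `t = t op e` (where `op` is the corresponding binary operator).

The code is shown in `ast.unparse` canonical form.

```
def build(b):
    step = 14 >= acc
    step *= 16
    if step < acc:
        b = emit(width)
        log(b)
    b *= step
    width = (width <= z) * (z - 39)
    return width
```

7

Transformed code:
def build(b):
    step = 14 >= acc
    step = step * 16
    if step < acc:
        b = emit(width)
        log(b)
    b = b * step
    width = (width <= z) * (z - 39)
    return width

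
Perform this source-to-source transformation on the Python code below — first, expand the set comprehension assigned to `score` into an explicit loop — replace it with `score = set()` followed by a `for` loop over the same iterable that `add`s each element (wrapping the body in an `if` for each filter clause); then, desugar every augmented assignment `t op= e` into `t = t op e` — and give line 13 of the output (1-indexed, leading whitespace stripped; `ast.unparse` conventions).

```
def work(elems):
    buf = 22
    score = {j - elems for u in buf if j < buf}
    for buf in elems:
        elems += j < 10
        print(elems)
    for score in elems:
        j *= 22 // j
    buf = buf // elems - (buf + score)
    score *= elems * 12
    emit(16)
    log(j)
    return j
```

Transformed code:
def work(elems):
    buf = 22
    score = set()
    for u in buf:
        if j < buf:
            score.add(j - elems)
    for buf in elems:
        elems = elems + (j < 10)
        print(elems)
    for score in elems:
        j = j * (22 // j)
    buf = buf // elems - (buf + score)
    score = score * (elems * 12)
    emit(16)
    log(j)
    return j

score = score * (elems * 12)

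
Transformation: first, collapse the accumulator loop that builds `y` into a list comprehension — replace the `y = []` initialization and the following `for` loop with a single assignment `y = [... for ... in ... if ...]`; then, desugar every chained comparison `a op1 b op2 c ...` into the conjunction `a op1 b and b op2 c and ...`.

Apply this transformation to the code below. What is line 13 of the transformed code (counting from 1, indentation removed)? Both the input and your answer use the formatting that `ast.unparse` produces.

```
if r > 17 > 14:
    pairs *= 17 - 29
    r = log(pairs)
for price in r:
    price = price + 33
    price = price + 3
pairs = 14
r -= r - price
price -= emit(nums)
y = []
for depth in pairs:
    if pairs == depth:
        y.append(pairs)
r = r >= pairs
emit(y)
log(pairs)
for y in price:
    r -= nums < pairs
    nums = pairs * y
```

Transformed code:
if r > 17 and 17 > 14:
    pairs *= 17 - 29
    r = log(pairs)
for price in r:
    price = price + 33
    price = price + 3
pairs = 14
r -= r - price
price -= emit(nums)
y = [pairs for depth in pairs if pairs == depth]
r = r >= pairs
emit(y)
log(pairs)
for y in price:
    r -= nums < pairs
    nums = pairs * y

log(pairs)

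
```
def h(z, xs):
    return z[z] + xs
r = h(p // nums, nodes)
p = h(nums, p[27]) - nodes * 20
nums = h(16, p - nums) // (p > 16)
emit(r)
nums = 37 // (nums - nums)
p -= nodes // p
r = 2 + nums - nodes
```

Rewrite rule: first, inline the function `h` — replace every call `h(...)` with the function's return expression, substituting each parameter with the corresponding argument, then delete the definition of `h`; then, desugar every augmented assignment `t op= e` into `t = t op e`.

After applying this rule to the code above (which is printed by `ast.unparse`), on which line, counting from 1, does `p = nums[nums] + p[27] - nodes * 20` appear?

2

Transformed code:
r = (p // nums)[p // nums] + nodes
p = nums[nums] + p[27] - nodes * 20
nums = (16[16] + (p - nums)) // (p > 16)
emit(r)
nums = 37 // (nums - nums)
p = p - nodes // p
r = 2 + nums - nodes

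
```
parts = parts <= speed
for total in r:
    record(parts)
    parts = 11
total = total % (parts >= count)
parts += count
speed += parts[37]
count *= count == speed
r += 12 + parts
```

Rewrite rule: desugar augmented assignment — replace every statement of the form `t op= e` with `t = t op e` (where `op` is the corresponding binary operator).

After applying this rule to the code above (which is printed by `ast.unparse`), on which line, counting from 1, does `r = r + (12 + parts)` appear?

9

Transformed code:
parts = parts <= speed
for total in r:
    record(parts)
    parts = 11
total = total % (parts >= count)
parts = parts + count
speed = speed + parts[37]
count = count * (count == speed)
r = r + (12 + parts)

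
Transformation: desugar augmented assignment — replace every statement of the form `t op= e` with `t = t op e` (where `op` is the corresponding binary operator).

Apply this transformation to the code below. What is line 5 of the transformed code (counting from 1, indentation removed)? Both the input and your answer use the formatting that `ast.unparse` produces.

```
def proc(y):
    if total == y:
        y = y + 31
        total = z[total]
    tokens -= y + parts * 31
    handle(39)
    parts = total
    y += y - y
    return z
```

tokens = tokens - (y + parts * 31)

Transformed code:
def proc(y):
    if total == y:
        y = y + 31
        total = z[total]
    tokens = tokens - (y + parts * 31)
    handle(39)
    parts = total
    y = y + (y - y)
    return z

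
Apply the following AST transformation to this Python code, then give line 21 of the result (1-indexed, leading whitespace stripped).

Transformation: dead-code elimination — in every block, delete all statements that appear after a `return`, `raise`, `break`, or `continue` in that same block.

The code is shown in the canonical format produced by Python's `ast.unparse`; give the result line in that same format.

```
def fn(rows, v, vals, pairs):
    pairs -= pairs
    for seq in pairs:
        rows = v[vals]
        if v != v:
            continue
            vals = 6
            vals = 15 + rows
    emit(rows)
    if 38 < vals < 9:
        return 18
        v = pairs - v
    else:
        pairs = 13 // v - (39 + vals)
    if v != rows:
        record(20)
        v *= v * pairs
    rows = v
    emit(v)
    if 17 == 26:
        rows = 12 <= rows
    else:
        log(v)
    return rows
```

return rows

Transformed code:
def fn(rows, v, vals, pairs):
    pairs -= pairs
    for seq in pairs:
        rows = v[vals]
        if v != v:
            continue
    emit(rows)
    if 38 < vals < 9:
        return 18
    else:
        pairs = 13 // v - (39 + vals)
    if v != rows:
        record(20)
        v *= v * pairs
    rows = v
    emit(v)
    if 17 == 26:
        rows = 12 <= rows
    else:
        log(v)
    return rows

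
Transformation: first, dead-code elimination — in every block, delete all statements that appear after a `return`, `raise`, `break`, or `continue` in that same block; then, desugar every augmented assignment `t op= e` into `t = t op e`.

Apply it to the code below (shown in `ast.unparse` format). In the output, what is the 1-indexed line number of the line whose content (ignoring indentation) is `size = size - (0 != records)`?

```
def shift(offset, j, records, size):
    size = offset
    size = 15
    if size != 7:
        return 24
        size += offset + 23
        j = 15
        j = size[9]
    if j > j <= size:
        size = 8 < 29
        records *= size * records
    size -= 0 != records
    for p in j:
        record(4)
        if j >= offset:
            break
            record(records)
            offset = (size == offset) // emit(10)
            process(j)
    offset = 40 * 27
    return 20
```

9

Transformed code:
def shift(offset, j, records, size):
    size = offset
    size = 15
    if size != 7:
        return 24
    if j > j <= size:
        size = 8 < 29
        records = records * (size * records)
    size = size - (0 != records)
    for p in j:
        record(4)
        if j >= offset:
            break
    offset = 40 * 27
    return 20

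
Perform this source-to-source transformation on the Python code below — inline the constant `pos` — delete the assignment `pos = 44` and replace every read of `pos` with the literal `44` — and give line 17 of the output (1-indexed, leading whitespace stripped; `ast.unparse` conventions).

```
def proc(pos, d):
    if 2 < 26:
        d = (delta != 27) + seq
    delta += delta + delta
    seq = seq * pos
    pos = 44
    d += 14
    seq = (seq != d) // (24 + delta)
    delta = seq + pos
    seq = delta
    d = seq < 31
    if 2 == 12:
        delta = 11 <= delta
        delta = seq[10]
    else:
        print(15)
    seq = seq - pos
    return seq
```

Transformed code:
def proc(pos, d):
    if 2 < 26:
        d = (delta != 27) + seq
    delta += delta + delta
    seq = seq * 44
    d += 14
    seq = (seq != d) // (24 + delta)
    delta = seq + 44
    seq = delta
    d = seq < 31
    if 2 == 12:
        delta = 11 <= delta
        delta = seq[10]
    else:
        print(15)
    seq = seq - 44
    return seq

return seq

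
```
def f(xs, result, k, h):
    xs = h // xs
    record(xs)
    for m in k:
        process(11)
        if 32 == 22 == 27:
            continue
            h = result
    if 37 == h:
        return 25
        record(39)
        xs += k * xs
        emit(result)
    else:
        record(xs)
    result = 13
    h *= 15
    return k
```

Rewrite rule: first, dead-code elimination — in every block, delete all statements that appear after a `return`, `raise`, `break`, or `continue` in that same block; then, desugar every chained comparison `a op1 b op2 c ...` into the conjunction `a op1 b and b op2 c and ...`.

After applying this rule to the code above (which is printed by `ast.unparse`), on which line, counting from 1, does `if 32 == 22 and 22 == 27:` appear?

Transformed code:
def f(xs, result, k, h):
    xs = h // xs
    record(xs)
    for m in k:
        process(11)
        if 32 == 22 and 22 == 27:
            continue
    if 37 == h:
        return 25
    else:
        record(xs)
    result = 13
    h *= 15
    return k

6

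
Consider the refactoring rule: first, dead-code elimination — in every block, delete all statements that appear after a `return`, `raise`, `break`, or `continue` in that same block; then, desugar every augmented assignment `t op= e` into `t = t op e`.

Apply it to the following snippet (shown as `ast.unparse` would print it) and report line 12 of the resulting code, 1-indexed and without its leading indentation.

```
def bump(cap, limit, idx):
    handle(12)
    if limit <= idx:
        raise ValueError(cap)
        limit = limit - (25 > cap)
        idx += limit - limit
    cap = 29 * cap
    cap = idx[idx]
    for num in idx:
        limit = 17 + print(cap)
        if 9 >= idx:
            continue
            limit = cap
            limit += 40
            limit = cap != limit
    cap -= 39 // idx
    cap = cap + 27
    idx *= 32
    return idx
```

Transformed code:
def bump(cap, limit, idx):
    handle(12)
    if limit <= idx:
        raise ValueError(cap)
    cap = 29 * cap
    cap = idx[idx]
    for num in idx:
        limit = 17 + print(cap)
        if 9 >= idx:
            continue
    cap = cap - 39 // idx
    cap = cap + 27
    idx = idx * 32
    return idx

cap = cap + 27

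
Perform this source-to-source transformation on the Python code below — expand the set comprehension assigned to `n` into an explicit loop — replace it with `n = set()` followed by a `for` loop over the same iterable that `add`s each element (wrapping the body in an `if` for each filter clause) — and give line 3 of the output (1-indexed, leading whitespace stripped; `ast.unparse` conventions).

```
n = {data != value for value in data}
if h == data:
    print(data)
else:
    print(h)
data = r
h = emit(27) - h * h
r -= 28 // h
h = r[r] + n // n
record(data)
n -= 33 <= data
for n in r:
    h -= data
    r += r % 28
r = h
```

Transformed code:
n = set()
for value in data:
    n.add(data != value)
if h == data:
    print(data)
else:
    print(h)
data = r
h = emit(27) - h * h
r -= 28 // h
h = r[r] + n // n
record(data)
n -= 33 <= data
for n in r:
    h -= data
    r += r % 28
r = h

n.add(data != value)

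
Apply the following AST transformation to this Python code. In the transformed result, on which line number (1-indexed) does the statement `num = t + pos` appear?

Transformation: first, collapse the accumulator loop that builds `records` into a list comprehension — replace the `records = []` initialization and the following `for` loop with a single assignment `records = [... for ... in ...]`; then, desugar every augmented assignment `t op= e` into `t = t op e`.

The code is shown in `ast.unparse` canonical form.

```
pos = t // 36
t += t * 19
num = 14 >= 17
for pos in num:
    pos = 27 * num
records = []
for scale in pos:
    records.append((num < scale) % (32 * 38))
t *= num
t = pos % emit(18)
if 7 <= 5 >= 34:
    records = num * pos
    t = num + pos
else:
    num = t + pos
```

13

Transformed code:
pos = t // 36
t = t + t * 19
num = 14 >= 17
for pos in num:
    pos = 27 * num
records = [(num < scale) % (32 * 38) for scale in pos]
t = t * num
t = pos % emit(18)
if 7 <= 5 >= 34:
    records = num * pos
    t = num + pos
else:
    num = t + pos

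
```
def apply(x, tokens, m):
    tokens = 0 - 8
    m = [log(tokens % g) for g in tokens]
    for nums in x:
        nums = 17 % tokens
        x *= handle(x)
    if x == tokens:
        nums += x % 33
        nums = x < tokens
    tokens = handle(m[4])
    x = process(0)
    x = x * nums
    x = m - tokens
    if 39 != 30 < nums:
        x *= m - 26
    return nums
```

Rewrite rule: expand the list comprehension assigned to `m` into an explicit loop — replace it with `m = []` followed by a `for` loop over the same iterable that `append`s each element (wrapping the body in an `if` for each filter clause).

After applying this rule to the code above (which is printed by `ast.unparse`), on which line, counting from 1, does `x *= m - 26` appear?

Transformed code:
def apply(x, tokens, m):
    tokens = 0 - 8
    m = []
    for g in tokens:
        m.append(log(tokens % g))
    for nums in x:
        nums = 17 % tokens
        x *= handle(x)
    if x == tokens:
        nums += x % 33
        nums = x < tokens
    tokens = handle(m[4])
    x = process(0)
    x = x * nums
    x = m - tokens
    if 39 != 30 < nums:
        x *= m - 26
    return nums

17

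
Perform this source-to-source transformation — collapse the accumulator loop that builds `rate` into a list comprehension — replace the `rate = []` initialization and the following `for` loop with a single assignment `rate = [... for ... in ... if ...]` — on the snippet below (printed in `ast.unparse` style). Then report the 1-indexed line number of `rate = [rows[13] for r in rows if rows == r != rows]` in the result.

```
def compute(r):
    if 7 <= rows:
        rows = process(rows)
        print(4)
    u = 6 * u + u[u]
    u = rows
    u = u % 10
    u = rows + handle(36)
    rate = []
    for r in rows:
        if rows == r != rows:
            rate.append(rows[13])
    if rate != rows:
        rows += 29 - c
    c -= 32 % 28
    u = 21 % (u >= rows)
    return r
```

Transformed code:
def compute(r):
    if 7 <= rows:
        rows = process(rows)
        print(4)
    u = 6 * u + u[u]
    u = rows
    u = u % 10
    u = rows + handle(36)
    rate = [rows[13] for r in rows if rows == r != rows]
    if rate != rows:
        rows += 29 - c
    c -= 32 % 28
    u = 21 % (u >= rows)
    return r

9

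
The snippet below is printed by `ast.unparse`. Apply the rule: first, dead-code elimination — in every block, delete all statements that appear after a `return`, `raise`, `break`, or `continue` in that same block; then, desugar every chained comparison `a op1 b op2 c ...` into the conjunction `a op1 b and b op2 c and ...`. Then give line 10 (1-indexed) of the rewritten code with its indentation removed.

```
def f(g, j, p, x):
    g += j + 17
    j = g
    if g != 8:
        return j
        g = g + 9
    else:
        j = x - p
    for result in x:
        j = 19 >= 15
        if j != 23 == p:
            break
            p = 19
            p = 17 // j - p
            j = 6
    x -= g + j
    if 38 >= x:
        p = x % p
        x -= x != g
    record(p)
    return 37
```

Transformed code:
def f(g, j, p, x):
    g += j + 17
    j = g
    if g != 8:
        return j
    else:
        j = x - p
    for result in x:
        j = 19 >= 15
        if j != 23 and 23 == p:
            break
    x -= g + j
    if 38 >= x:
        p = x % p
        x -= x != g
    record(p)
    return 37

if j != 23 and 23 == p:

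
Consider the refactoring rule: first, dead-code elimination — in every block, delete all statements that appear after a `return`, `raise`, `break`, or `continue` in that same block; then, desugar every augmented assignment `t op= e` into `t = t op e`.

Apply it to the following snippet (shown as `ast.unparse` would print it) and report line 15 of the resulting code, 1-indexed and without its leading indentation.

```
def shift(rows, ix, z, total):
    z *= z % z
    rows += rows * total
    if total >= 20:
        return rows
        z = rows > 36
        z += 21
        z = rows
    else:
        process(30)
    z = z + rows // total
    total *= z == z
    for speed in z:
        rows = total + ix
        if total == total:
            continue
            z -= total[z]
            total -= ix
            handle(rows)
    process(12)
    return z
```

Transformed code:
def shift(rows, ix, z, total):
    z = z * (z % z)
    rows = rows + rows * total
    if total >= 20:
        return rows
    else:
        process(30)
    z = z + rows // total
    total = total * (z == z)
    for speed in z:
        rows = total + ix
        if total == total:
            continue
    process(12)
    return z

return z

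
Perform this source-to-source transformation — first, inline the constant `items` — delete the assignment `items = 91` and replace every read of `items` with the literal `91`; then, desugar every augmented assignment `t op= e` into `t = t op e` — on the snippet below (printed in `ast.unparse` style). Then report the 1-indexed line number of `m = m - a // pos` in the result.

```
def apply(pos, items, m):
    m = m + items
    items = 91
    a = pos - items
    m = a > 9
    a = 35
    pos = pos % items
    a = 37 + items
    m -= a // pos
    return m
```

8

Transformed code:
def apply(pos, items, m):
    m = m + 91
    a = pos - 91
    m = a > 9
    a = 35
    pos = pos % 91
    a = 37 + 91
    m = m - a // pos
    return m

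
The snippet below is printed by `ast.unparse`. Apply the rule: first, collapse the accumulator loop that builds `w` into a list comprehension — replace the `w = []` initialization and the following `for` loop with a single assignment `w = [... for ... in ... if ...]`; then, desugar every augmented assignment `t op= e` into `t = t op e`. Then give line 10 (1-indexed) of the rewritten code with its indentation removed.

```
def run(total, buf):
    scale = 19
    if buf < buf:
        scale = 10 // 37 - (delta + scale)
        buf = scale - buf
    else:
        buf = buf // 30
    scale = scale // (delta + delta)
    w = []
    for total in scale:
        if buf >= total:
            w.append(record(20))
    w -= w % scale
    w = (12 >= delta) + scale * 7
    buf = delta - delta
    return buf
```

Transformed code:
def run(total, buf):
    scale = 19
    if buf < buf:
        scale = 10 // 37 - (delta + scale)
        buf = scale - buf
    else:
        buf = buf // 30
    scale = scale // (delta + delta)
    w = [record(20) for total in scale if buf >= total]
    w = w - w % scale
    w = (12 >= delta) + scale * 7
    buf = delta - delta
    return buf

w = w - w % scale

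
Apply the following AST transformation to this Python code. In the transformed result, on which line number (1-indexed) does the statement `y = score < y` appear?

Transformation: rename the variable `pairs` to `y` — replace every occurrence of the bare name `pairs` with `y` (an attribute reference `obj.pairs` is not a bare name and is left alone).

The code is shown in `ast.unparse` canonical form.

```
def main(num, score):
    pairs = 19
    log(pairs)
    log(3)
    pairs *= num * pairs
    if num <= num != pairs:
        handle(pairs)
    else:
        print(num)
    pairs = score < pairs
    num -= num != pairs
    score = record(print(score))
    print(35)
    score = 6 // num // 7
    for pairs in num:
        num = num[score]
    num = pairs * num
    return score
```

10

Transformed code:
def main(num, score):
    y = 19
    log(y)
    log(3)
    y *= num * y
    if num <= num != y:
        handle(y)
    else:
        print(num)
    y = score < y
    num -= num != y
    score = record(print(score))
    print(35)
    score = 6 // num // 7
    for y in num:
        num = num[score]
    num = y * num
    return score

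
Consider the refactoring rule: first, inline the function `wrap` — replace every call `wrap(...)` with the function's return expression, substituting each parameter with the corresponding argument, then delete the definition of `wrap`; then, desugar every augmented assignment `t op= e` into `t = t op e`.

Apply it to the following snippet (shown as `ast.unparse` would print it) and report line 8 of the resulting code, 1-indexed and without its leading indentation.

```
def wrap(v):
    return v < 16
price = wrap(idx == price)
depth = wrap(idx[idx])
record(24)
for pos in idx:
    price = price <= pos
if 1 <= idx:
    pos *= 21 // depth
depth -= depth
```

depth = depth - depth

Transformed code:
price = (idx == price) < 16
depth = idx[idx] < 16
record(24)
for pos in idx:
    price = price <= pos
if 1 <= idx:
    pos = pos * (21 // depth)
depth = depth - depth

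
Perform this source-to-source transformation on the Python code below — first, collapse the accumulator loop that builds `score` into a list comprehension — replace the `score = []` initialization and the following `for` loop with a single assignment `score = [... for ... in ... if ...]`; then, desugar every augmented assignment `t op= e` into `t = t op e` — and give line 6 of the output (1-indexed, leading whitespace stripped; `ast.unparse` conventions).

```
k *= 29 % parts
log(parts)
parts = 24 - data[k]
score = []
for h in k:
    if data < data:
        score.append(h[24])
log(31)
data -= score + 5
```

data = data - (score + 5)

Transformed code:
k = k * (29 % parts)
log(parts)
parts = 24 - data[k]
score = [h[24] for h in k if data < data]
log(31)
data = data - (score + 5)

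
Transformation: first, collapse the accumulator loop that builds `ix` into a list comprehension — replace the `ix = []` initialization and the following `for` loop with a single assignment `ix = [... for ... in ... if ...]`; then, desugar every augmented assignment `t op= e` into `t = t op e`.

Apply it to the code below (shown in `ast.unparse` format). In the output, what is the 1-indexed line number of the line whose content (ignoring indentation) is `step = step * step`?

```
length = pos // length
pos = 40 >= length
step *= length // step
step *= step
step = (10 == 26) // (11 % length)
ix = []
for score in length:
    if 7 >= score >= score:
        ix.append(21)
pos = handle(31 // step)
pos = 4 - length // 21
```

Transformed code:
length = pos // length
pos = 40 >= length
step = step * (length // step)
step = step * step
step = (10 == 26) // (11 % length)
ix = [21 for score in length if 7 >= score >= score]
pos = handle(31 // step)
pos = 4 - length // 21

4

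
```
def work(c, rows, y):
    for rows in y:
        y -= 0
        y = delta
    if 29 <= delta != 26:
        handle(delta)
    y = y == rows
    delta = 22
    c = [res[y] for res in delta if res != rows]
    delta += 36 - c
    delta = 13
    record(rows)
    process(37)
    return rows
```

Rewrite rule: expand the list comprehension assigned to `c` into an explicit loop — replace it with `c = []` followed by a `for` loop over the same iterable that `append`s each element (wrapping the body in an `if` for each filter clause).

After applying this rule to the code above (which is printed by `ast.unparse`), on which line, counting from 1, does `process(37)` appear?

16

Transformed code:
def work(c, rows, y):
    for rows in y:
        y -= 0
        y = delta
    if 29 <= delta != 26:
        handle(delta)
    y = y == rows
    delta = 22
    c = []
    for res in delta:
        if res != rows:
            c.append(res[y])
    delta += 36 - c
    delta = 13
    record(rows)
    process(37)
    return rows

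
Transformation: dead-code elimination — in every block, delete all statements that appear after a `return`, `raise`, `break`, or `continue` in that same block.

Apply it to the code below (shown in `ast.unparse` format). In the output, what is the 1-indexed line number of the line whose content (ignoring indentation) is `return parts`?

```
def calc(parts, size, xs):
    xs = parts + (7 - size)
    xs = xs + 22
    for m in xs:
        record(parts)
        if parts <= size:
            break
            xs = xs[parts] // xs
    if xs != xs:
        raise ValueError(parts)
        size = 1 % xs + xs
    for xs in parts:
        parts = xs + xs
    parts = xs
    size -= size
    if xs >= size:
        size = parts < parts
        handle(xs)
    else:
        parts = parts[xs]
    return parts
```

Transformed code:
def calc(parts, size, xs):
    xs = parts + (7 - size)
    xs = xs + 22
    for m in xs:
        record(parts)
        if parts <= size:
            break
    if xs != xs:
        raise ValueError(parts)
    for xs in parts:
        parts = xs + xs
    parts = xs
    size -= size
    if xs >= size:
        size = parts < parts
        handle(xs)
    else:
        parts = parts[xs]
    return parts

19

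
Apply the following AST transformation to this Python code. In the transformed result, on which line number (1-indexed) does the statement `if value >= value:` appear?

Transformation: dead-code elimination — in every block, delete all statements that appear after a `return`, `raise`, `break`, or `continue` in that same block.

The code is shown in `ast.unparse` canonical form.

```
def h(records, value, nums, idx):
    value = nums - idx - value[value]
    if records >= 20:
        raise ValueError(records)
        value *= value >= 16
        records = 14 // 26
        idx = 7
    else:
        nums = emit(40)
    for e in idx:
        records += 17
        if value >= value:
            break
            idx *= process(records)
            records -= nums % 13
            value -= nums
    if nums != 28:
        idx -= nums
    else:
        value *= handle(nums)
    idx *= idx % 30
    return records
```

Transformed code:
def h(records, value, nums, idx):
    value = nums - idx - value[value]
    if records >= 20:
        raise ValueError(records)
    else:
        nums = emit(40)
    for e in idx:
        records += 17
        if value >= value:
            break
    if nums != 28:
        idx -= nums
    else:
        value *= handle(nums)
    idx *= idx % 30
    return records

9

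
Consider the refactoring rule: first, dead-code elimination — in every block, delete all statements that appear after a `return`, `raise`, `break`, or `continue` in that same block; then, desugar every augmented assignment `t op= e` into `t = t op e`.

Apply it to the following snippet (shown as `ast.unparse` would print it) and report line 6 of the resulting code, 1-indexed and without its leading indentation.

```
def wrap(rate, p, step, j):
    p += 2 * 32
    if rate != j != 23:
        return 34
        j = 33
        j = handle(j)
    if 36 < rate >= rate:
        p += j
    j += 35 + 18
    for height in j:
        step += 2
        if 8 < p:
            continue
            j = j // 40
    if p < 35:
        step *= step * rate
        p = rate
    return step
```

p = p + j

Transformed code:
def wrap(rate, p, step, j):
    p = p + 2 * 32
    if rate != j != 23:
        return 34
    if 36 < rate >= rate:
        p = p + j
    j = j + (35 + 18)
    for height in j:
        step = step + 2
        if 8 < p:
            continue
    if p < 35:
        step = step * (step * rate)
        p = rate
    return step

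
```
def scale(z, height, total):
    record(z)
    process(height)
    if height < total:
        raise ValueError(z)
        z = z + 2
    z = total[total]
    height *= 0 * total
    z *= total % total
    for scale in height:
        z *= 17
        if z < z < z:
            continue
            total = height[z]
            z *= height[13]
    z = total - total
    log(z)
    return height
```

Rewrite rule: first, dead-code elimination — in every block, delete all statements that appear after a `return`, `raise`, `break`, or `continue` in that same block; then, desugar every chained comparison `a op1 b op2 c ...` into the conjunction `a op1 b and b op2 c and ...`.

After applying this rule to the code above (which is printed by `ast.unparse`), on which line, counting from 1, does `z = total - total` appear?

13

Transformed code:
def scale(z, height, total):
    record(z)
    process(height)
    if height < total:
        raise ValueError(z)
    z = total[total]
    height *= 0 * total
    z *= total % total
    for scale in height:
        z *= 17
        if z < z and z < z:
            continue
    z = total - total
    log(z)
    return height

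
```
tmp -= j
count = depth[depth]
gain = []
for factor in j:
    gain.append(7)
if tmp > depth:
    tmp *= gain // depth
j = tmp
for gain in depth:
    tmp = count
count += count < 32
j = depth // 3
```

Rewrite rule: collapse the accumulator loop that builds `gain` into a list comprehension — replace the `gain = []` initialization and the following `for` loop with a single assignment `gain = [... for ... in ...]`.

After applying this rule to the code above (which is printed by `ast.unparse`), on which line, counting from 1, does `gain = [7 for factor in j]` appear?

3

Transformed code:
tmp -= j
count = depth[depth]
gain = [7 for factor in j]
if tmp > depth:
    tmp *= gain // depth
j = tmp
for gain in depth:
    tmp = count
count += count < 32
j = depth // 3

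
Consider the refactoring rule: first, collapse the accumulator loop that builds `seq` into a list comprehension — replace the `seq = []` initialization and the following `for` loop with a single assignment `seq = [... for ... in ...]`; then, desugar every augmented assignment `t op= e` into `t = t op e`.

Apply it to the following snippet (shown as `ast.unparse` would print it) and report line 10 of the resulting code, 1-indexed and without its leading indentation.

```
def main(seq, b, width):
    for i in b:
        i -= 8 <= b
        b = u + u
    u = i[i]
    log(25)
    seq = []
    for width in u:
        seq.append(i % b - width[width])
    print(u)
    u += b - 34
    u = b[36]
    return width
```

u = b[36]

Transformed code:
def main(seq, b, width):
    for i in b:
        i = i - (8 <= b)
        b = u + u
    u = i[i]
    log(25)
    seq = [i % b - width[width] for width in u]
    print(u)
    u = u + (b - 34)
    u = b[36]
    return width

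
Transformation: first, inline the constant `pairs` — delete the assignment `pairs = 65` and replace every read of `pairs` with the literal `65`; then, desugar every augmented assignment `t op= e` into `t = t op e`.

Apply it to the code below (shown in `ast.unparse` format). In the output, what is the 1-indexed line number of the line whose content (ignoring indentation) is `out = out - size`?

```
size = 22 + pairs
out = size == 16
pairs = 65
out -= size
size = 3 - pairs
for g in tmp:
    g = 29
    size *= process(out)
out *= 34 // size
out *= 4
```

Transformed code:
size = 22 + 65
out = size == 16
out = out - size
size = 3 - 65
for g in tmp:
    g = 29
    size = size * process(out)
out = out * (34 // size)
out = out * 4

3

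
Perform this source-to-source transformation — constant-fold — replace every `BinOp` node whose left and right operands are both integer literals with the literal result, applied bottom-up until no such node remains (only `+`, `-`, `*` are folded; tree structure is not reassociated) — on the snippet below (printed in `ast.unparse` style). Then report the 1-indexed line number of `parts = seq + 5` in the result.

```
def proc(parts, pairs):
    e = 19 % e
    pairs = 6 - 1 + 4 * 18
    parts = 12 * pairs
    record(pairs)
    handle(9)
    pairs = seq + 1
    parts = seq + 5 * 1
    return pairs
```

8

Transformed code:
def proc(parts, pairs):
    e = 19 % e
    pairs = 77
    parts = 12 * pairs
    record(pairs)
    handle(9)
    pairs = seq + 1
    parts = seq + 5
    return pairs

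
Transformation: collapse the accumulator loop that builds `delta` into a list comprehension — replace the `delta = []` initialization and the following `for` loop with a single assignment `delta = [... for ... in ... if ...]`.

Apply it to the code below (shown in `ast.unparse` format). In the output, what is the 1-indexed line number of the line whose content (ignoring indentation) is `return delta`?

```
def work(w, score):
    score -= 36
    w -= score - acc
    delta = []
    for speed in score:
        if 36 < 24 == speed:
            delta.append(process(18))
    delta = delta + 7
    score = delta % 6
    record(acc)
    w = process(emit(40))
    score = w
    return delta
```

Transformed code:
def work(w, score):
    score -= 36
    w -= score - acc
    delta = [process(18) for speed in score if 36 < 24 == speed]
    delta = delta + 7
    score = delta % 6
    record(acc)
    w = process(emit(40))
    score = w
    return delta

10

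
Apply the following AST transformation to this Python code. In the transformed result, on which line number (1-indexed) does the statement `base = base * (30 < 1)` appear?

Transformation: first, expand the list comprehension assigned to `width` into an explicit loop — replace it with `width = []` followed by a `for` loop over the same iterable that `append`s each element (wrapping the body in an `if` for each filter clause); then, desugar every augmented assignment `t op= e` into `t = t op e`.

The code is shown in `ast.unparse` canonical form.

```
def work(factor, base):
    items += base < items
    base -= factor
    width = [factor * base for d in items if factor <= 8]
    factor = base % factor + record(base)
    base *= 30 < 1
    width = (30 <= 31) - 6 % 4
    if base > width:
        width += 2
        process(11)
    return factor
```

Transformed code:
def work(factor, base):
    items = items + (base < items)
    base = base - factor
    width = []
    for d in items:
        if factor <= 8:
            width.append(factor * base)
    factor = base % factor + record(base)
    base = base * (30 < 1)
    width = (30 <= 31) - 6 % 4
    if base > width:
        width = width + 2
        process(11)
    return factor

9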